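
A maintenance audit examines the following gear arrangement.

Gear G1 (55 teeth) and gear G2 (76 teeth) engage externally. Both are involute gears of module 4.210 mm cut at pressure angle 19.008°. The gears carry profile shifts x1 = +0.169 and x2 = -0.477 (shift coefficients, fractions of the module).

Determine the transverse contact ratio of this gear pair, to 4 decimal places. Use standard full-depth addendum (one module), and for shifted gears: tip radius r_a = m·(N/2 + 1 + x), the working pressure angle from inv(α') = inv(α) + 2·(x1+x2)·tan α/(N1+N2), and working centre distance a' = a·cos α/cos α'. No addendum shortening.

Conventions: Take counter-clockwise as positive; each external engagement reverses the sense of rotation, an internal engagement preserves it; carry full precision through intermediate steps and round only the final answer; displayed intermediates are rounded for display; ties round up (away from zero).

topology: single-mesh involute geometry — m = 4.210, 55T/76T pair
base radii: r_b1 = 109.462149, r_b2 = 151.256788
tip radii: r_a1 = 120.696490, r_a2 = 162.181830
inv(α') = inv(19.008°) + 2·(+0.169-0.477)·tan α/(55+76) = 0.01111175  ⇒  α' = 18.18855°
a' = a·cos α / cos α' = 275.7550·cos 19.008°/cos 18.18855° = 274.431031
action lengths: √(r_a1²−r_b1²) = 50.849588, √(r_a2²−r_b2²) = 58.517776
base pitch p_b = π·m·cos α = 12.504927
CR = (50.849588 + 58.517776 − 274.431031·sin 18.18855°)/12.504927 = 1.895659
contact ratio ≈ 1.8957

1.8957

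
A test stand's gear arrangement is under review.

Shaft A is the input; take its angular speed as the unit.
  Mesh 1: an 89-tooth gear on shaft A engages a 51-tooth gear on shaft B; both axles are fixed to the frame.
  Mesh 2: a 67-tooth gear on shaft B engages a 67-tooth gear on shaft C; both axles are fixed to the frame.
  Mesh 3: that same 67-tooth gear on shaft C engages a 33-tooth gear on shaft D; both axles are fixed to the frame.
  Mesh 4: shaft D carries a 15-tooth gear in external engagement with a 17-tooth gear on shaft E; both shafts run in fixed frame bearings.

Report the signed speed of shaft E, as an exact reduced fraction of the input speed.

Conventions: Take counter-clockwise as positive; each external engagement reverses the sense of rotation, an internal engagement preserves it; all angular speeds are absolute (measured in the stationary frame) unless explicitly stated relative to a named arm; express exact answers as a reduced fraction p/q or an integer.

29815/9537

4-mesh fixed-axis compound train (all bearings frame-fixed)
mesh 1 [89T→51T]: |ω|/ω_in = 1×89/51 = 89/51, sense flips to −
mesh 2 [67T→67T]: |ω|/ω_in = (89/51)×67/67 = 89/51, sense flips to +
mesh 3 [67T→33T]: |ω|/ω_in = (89/51)×67/33 = 5963/1683, sense flips to −
mesh 4 [15T→17T]: |ω|/ω_in = (5963/1683)×15/17 = 29815/9537, sense flips to +
signed output speed (× input speed) = 29815/9537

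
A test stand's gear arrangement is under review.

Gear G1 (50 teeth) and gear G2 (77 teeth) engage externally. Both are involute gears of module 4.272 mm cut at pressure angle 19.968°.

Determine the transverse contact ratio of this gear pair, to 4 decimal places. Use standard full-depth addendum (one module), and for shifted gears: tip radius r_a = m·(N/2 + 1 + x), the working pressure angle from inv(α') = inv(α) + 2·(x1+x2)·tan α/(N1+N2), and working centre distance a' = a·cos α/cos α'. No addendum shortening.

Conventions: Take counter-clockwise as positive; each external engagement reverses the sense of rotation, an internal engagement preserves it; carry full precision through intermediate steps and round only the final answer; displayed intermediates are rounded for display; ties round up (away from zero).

single-mesh involute tooth geometry (50T engaging 77T at module 4.272)
base radii: r_b1 = 100.379557, r_b2 = 154.584518
tip radii: r_a1 = 111.072000, r_a2 = 168.744000
no profile shift: α' = α, a' = a
action lengths: √(r_a1²−r_b1²) = 47.549276, √(r_a2²−r_b2²) = 67.662133
base pitch p_b = π·m·cos α = 12.614067
CR = (47.549276 + 67.662133 − 271.272000·sin 19.96800°)/12.614067 = 1.789534
contact ratio ≈ 1.7895

1.7895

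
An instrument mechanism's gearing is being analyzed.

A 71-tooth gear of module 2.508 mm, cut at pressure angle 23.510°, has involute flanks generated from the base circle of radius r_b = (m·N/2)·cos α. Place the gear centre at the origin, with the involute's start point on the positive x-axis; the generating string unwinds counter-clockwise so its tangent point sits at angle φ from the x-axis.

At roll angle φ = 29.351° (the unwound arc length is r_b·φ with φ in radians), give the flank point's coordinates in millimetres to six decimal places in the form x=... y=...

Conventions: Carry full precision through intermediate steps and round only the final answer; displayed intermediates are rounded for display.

x=91.663218 y=3.563365

single-mesh involute tooth geometry (71T wheel at module 2.508)
pitch radius r_p = m·N/2 = 2.508·71/2 = 89.034000
base radius r_b = r_p·cos α = 89.034000·cos 23.510° = 81.643329
roll angle φ = 29.351° = 0.51227159 rad
x = r_b·(cos φ + φ·sin φ) = 91.663218
y = r_b·(sin φ − φ·cos φ) = 3.563365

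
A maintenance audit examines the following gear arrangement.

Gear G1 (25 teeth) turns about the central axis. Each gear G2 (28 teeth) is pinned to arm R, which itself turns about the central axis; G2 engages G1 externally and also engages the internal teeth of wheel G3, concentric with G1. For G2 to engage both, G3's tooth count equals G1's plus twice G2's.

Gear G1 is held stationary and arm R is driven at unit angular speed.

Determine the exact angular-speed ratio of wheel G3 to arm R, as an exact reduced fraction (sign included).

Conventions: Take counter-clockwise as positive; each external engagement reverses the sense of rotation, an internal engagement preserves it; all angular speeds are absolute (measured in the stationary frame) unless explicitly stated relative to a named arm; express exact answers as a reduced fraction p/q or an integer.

planetary set (25T centre, 28T on arm, 81T internal) — Willis relation
ring teeth: 25 + 2·28 = 81
25(ω_sun−ω_arm) = −81(ω_ring−ω_arm),  ω_sun = 0, ω_arm = 1
ω_ring = 1 − (25/81)(0−1) = 106/81
ω_out/ω_in = 106/81

106/81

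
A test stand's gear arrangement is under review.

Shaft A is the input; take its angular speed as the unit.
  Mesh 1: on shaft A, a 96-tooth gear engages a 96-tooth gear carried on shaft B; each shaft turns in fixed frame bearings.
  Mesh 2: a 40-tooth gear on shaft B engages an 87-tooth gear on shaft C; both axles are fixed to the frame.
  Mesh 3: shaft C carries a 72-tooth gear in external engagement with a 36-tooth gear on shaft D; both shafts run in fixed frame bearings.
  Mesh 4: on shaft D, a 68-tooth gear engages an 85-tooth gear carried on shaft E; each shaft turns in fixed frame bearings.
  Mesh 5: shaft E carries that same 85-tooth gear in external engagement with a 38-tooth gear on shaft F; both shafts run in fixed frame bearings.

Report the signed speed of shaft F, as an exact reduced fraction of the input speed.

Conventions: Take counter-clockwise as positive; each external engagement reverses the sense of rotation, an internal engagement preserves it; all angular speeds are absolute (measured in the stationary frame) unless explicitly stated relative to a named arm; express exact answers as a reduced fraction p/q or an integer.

5-mesh fixed-axis compound train (all bearings frame-fixed)
mesh 1 [96T→96T]: |ω|/ω_in = 1×96/96 = 1, sense flips to −
mesh 2 [40T→87T]: |ω|/ω_in = 1×40/87 = 40/87, sense flips to +
mesh 3 [72T→36T]: |ω|/ω_in = (40/87)×72/36 = 80/87, sense flips to −
mesh 4 [68T→85T]: |ω|/ω_in = (80/87)×68/85 = 64/87, sense flips to +
mesh 5 [85T→38T]: |ω|/ω_in = (64/87)×85/38 = 2720/1653, sense flips to −
signed output speed (× input speed) = -2720/1653

-2720/1653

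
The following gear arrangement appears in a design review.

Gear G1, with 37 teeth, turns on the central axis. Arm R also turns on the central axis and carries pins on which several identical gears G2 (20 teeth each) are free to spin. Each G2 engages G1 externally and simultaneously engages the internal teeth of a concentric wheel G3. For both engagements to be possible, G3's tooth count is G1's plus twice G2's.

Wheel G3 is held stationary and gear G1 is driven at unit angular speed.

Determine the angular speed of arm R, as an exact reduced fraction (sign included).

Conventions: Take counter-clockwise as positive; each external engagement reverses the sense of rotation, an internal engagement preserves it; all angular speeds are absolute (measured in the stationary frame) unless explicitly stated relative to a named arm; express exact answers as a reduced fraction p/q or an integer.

37/114

planetary set (37T centre, 20T on arm, 77T internal) — Willis relation
ring teeth: 37 + 2·20 = 77
37(ω_sun−ω_arm) = −77(ω_ring−ω_arm),  ω_ring = 0, ω_sun = 1
37(1−ω_arm) = −77(0−ω_arm)  ⇒  114·ω_arm = 37  ⇒  ω_arm = 37/114
exact speed ratio = 37/114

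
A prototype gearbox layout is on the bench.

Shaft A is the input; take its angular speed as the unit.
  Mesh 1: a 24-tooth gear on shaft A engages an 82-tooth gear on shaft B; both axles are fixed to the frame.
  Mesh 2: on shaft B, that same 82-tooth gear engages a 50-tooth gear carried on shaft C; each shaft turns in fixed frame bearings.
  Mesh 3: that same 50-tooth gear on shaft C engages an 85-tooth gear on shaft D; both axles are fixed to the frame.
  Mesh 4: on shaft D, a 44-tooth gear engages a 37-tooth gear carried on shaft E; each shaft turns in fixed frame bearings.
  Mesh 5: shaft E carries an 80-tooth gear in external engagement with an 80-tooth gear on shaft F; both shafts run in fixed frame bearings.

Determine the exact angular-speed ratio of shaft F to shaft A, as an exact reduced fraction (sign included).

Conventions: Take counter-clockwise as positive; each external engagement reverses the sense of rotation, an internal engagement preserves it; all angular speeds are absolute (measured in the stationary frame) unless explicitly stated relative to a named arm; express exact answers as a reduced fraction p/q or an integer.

class = fixed-axis compound train [5 meshes; 5 ratios multiply, 5 sense flips]
mesh 1 [24T→82T]: running ratio 12/41, sense −
mesh 2 [82T→50T]: running ratio 12/25, sense +
mesh 3 [50T→85T]: running ratio 24/85, sense −
mesh 4 [44T→37T]: running ratio 1056/3145, sense +
mesh 5 [80T→80T]: running ratio 1056/3145, sense −
ω_out/ω_in = -1056/3145

-1056/3145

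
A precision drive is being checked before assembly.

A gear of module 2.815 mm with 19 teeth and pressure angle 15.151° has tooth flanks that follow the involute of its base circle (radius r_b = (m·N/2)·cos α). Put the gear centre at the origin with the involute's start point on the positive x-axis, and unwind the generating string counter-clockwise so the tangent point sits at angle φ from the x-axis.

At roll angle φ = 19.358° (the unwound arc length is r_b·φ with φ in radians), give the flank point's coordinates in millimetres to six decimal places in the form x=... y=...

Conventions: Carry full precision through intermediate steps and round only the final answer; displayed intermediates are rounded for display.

topology: single-mesh involute geometry — m = 2.815, N = 19
pitch radius r_p = m·N/2 = 2.815·19/2 = 26.742500
base radius r_b = r_p·cos α = 26.742500·cos 15.151° = 25.812941
roll angle φ = 19.358° = 0.33786084 rad
x = r_b·(cos φ + φ·sin φ) = 27.244436
y = r_b·(sin φ − φ·cos φ) = 0.328068

x=27.244436 y=0.328068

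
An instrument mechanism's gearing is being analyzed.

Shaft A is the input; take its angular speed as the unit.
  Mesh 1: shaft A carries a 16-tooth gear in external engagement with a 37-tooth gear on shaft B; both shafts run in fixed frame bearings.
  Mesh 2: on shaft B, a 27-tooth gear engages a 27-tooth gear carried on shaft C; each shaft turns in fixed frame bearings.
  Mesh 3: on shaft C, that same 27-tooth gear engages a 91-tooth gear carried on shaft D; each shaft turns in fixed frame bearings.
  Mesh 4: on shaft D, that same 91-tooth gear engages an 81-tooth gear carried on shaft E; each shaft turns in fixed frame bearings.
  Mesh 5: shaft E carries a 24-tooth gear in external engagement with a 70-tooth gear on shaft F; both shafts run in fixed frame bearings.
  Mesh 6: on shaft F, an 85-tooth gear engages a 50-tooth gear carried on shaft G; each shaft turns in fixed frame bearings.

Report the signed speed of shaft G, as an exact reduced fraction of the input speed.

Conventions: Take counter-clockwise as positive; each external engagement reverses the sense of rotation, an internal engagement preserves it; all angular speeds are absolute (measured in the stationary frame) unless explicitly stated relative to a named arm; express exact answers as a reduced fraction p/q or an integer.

6-mesh fixed-axis compound train (all bearings frame-fixed)
mesh 1 [16T→37T]: |ω|/ω_in = 1×16/37 = 16/37, sense flips to −
mesh 2 [27T→27T]: |ω|/ω_in = (16/37)×27/27 = 16/37, sense flips to +
mesh 3 [27T→91T]: |ω|/ω_in = (16/37)×27/91 = 432/3367, sense flips to −
mesh 4 [91T→81T]: |ω|/ω_in = (432/3367)×91/81 = 16/111, sense flips to +
mesh 5 [24T→70T]: |ω|/ω_in = (16/111)×24/70 = 64/1295, sense flips to −
mesh 6 [85T→50T]: |ω|/ω_in = (64/1295)×85/50 = 544/6475, sense flips to +
signed output speed (× input speed) = 544/6475

544/6475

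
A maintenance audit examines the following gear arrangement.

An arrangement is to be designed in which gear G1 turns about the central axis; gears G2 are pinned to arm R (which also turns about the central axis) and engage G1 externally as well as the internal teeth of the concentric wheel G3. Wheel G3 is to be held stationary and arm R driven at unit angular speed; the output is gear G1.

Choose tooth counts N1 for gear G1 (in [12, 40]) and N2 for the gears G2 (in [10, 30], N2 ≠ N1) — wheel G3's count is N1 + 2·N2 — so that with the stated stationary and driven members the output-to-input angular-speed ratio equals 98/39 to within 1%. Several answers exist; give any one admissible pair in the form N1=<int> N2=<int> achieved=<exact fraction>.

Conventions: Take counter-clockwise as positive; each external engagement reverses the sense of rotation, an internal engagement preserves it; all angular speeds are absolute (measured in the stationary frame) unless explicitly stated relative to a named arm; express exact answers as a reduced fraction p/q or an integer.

N1=39 N2=10 achieved=98/39

topology: planetary set — design target 98/39, arm = carrier (Willis)
Willis with ω_ring = 0: ω_sun/ω_arm = (N1+N3)/N1; set equal to 98/39  ⇒  N3/N1 = 98/39 − 1 = 59/39
N3 = N1 + 2·N2  ⇒  N2/N1 = (N3/N1 − 1)/2 = (59/39 − 1)/2 = 10/39
smallest multiple with N1 ≥ 12 and N2 ≥ 10: k = 1  ⇒  N1 = 1·39 = 39, N2 = 1·10 = 10 (N1 ≤ 40, N2 ≤ 30, N2 ≠ N1 ✓), N3 = 39 + 2·10 = 59
check: (N1+N3)/N1 with N1 = 39, N3 = 59 gives 98/39; |achieved − target| = 0 ≤ 49/1950 ✓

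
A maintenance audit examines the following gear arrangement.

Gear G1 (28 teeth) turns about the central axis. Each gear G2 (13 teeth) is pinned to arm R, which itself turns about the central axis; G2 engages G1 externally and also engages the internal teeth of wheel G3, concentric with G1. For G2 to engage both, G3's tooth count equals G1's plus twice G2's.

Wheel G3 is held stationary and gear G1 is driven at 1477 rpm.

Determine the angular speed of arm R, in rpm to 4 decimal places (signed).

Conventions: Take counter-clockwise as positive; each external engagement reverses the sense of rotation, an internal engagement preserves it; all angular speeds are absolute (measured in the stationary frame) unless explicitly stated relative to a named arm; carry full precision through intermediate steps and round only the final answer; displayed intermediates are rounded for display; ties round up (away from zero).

+504.3415 rpm

topology: planetary set — G1 28T / G2 13T / G3 54T, arm = carrier (Willis)
normalise by the input: solve with ω_sun = 1, then scale by 1477 rpm
ring teeth: 28 + 2·13 = 54
28(ω_sun−ω_arm) = −54(ω_ring−ω_arm),  ω_ring = 0, ω_sun = 1
28(1−ω_arm) = −54(0−ω_arm)  ⇒  82·ω_arm = 28  ⇒  ω_arm = 14/41
scale: ω_arm = 14/41 × 1477 rpm = +504.3415 rpm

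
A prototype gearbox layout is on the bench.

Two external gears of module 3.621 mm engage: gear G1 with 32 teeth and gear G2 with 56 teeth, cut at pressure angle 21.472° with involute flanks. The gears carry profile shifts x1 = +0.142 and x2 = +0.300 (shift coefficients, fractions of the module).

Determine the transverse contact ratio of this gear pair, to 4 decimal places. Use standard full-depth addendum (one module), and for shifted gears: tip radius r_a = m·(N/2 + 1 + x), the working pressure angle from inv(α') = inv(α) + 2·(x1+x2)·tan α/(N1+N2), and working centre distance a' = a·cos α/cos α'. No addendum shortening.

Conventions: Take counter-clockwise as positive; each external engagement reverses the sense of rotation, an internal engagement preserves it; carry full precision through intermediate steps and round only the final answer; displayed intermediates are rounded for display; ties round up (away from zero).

recognized (one external pair, fixed centres): single-mesh tooth geometry, m = 3.621, N1 = 32, N2 = 56
base radii: r_b1 = 53.915042, r_b2 = 94.351324
tip radii: r_a1 = 62.071182, r_a2 = 106.095300
inv(α') = inv(21.472°) + 2·(+0.142+0.300)·tan α/(32+56) = 0.02254031  ⇒  α' = 22.83692°
a' = a·cos α / cos α' = 159.3240·cos 21.472°/cos 22.83692° = 160.876996
action lengths: √(r_a1²−r_b1²) = 30.757110, √(r_a2²−r_b2²) = 48.518453
base pitch p_b = π·m·cos α = 10.586194
CR = (30.757110 + 48.518453 − 160.876996·sin 22.83692°)/10.586194 = 1.590530
contact ratio ≈ 1.5905

1.5905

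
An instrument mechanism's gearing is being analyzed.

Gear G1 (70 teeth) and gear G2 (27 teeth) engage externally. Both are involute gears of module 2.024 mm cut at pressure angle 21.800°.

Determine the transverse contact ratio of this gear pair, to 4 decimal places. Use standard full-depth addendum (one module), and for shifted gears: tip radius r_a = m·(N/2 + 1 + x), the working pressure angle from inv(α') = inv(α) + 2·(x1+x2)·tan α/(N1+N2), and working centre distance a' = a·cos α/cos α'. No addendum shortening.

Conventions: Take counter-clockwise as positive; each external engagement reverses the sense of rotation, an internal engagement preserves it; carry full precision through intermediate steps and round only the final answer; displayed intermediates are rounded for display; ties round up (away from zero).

class = single-mesh tooth geometry [involute pair 70T × 27T, m = 2.024]
base radii: r_b1 = 65.773936, r_b2 = 25.369947
tip radii: r_a1 = 72.864000, r_a2 = 29.348000
no profile shift: α' = α, a' = a
action lengths: √(r_a1²−r_b1²) = 31.352063, √(r_a2²−r_b2²) = 14.753674
base pitch p_b = π·m·cos α = 5.903855
CR = (31.352063 + 14.753674 − 98.164000·sin 21.80000°)/5.903855 = 1.634658
contact ratio ≈ 1.6347

1.6347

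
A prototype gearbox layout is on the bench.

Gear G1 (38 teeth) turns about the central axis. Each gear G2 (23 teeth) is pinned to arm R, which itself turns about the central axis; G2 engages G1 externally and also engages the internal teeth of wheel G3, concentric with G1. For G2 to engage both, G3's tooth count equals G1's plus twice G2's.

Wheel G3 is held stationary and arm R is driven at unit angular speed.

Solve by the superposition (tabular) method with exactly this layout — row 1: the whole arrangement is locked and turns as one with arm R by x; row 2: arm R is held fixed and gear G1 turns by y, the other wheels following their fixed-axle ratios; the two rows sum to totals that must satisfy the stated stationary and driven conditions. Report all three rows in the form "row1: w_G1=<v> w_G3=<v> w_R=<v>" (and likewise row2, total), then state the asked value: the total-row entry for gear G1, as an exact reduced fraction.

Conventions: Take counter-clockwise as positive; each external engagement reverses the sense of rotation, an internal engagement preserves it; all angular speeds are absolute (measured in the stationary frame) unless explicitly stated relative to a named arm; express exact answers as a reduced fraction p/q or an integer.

recognized (axles ride arm R): planetary set, 38/23/84 teeth
row 1 — lock + rotate with arm: ω_sun = ω_ring = ω_arm = x
row 2: sun turns y, ring = −(38/84)·y, arm 0
boundary: total ω_ring = x − (38/84)·y = 0 and total ω_arm = x = 1  ⇒  y = 42/19, x = 1
row 2 ring = −(38/84)·42/19 = -1
totals (row 1 + row 2): sun 1 + 42/19 = 61/19, ring 1 + (-1) = 0, arm 1 + 0 = 1
asked cell (total, sun) = 61/19

row1: w_G1=1 w_G3=1 w_R=1
row2: w_G1=42/19 w_G3=-1 w_R=0
total: w_G1=61/19 w_G3=0 w_R=1
asked value: 61/19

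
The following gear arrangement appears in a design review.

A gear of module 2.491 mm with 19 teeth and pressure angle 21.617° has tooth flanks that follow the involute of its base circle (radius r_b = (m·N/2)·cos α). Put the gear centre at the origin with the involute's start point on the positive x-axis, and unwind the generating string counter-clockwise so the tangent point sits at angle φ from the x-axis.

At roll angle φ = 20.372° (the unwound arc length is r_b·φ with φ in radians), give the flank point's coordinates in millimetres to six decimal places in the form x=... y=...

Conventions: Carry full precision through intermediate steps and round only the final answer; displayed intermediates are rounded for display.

x=23.347113 y=0.325489

class = single-mesh tooth geometry [base-circle involute, m = 2.491, 19T]
pitch radius r_p = m·N/2 = 2.491·19/2 = 23.664500
base radius r_b = r_p·cos α = 23.664500·cos 21.617° = 22.000110
roll angle φ = 20.372° = 0.35555848 rad
x = r_b·(cos φ + φ·sin φ) = 23.347113
y = r_b·(sin φ − φ·cos φ) = 0.325489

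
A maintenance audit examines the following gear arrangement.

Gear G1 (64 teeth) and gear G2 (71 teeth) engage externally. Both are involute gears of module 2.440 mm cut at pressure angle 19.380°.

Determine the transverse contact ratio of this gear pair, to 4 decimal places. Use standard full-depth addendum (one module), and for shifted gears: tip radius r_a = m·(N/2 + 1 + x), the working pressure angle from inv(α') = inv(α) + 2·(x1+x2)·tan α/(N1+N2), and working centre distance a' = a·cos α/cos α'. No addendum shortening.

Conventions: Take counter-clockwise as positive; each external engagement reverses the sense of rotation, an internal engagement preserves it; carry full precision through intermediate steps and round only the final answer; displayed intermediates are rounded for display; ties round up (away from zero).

1.8396

topology: single-mesh involute geometry — m = 2.440, 64T/71T pair
base radii: r_b1 = 73.655874, r_b2 = 81.711985
tip radii: r_a1 = 80.520000, r_a2 = 89.060000
no profile shift: α' = α, a' = a
action lengths: √(r_a1²−r_b1²) = 32.531257, √(r_a2²−r_b2²) = 35.423652
base pitch p_b = π·m·cos α = 7.231148
CR = (32.531257 + 35.423652 − 164.700000·sin 19.38000°)/7.231148 = 1.839570
contact ratio ≈ 1.8396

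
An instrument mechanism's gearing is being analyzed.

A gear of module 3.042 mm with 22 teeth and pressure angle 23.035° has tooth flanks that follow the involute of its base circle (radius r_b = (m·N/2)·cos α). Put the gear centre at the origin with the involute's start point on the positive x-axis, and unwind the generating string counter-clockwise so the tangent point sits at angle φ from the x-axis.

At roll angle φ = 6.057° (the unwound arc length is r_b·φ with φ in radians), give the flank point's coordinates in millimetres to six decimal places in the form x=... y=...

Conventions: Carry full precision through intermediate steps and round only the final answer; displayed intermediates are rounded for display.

class = single-mesh tooth geometry [base-circle involute, m = 3.042, 22T]
pitch radius r_p = m·N/2 = 3.042·22/2 = 33.462000
base radius r_b = r_p·cos α = 33.462000·cos 23.035° = 30.793941
roll angle φ = 6.057° = 0.10571459 rad
x = r_b·(cos φ + φ·sin φ) = 30.965530
y = r_b·(sin φ − φ·cos φ) = 0.012113

x=30.965530 y=0.012113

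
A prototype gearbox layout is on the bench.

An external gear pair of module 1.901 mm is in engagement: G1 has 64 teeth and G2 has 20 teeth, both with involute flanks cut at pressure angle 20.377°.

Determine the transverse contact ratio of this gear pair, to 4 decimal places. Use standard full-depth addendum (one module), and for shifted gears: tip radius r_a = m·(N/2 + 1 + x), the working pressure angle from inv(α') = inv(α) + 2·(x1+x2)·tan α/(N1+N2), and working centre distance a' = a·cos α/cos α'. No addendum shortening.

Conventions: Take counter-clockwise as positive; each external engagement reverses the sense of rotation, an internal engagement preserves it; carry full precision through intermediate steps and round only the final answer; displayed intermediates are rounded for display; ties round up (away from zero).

1.6585

single-mesh involute tooth geometry (64T engaging 20T at module 1.901)
base radii: r_b1 = 57.025245, r_b2 = 17.820389
tip radii: r_a1 = 62.733000, r_a2 = 20.911000
no profile shift: α' = α, a' = a
action lengths: √(r_a1²−r_b1²) = 26.144802, √(r_a2²−r_b2²) = 10.940916
base pitch p_b = π·m·cos α = 5.598440
CR = (26.144802 + 10.940916 − 79.842000·sin 20.37700°)/5.598440 = 1.658510
contact ratio ≈ 1.6585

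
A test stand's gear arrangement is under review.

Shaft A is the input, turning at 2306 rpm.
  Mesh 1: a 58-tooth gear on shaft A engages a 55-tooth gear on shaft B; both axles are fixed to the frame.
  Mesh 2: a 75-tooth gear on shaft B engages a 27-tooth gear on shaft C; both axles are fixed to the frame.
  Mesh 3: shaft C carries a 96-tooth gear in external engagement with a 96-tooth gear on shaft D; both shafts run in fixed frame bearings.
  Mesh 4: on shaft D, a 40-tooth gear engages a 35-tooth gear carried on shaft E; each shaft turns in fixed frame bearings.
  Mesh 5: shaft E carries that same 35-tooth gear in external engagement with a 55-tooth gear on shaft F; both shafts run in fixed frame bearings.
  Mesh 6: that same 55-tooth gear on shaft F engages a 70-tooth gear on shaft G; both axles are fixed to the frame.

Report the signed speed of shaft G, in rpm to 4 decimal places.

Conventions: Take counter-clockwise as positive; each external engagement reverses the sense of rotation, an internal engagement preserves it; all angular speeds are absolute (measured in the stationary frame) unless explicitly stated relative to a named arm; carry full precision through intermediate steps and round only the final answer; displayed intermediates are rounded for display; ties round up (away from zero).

+3859.9711 rpm

6-mesh fixed-axis compound train (all bearings frame-fixed)
mesh 1 [58T→55T]: ω = 2306.0000×58/55 = 2431.7818 rpm, sense flips to −
mesh 2 [75T→27T]: ω = 2431.7818×75/27 = 6754.9495 rpm, sense flips to +
mesh 3 [96T→96T]: ω = 6754.9495×96/96 = 6754.9495 rpm, sense flips to −
mesh 4 [40T→35T]: ω = 6754.9495×40/35 = 7719.9423 rpm, sense flips to +
mesh 5 [35T→55T]: ω = 7719.9423×35/55 = 4912.6905 rpm, sense flips to −
mesh 6 [55T→70T]: ω = 4912.6905×55/70 = 3859.9711 rpm, sense flips to +
signed output speed = +3859.9711 rpm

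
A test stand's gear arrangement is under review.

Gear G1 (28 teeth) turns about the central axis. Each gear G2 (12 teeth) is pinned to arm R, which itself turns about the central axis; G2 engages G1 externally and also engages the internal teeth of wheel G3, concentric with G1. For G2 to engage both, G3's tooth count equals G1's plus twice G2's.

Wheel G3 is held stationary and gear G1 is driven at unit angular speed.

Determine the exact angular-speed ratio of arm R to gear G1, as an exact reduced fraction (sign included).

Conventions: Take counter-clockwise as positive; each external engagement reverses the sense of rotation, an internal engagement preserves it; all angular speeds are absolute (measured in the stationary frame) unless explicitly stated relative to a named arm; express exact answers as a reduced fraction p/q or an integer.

topology: planetary set — G1 28T / G2 12T / G3 52T, arm = carrier (Willis)
ring teeth: 28 + 2·12 = 52
28(ω_sun−ω_arm) = −52(ω_ring−ω_arm),  ω_ring = 0, ω_sun = 1
28(1−ω_arm) = −52(0−ω_arm)  ⇒  80·ω_arm = 28  ⇒  ω_arm = 7/20
ω_out/ω_in = 7/20

7/20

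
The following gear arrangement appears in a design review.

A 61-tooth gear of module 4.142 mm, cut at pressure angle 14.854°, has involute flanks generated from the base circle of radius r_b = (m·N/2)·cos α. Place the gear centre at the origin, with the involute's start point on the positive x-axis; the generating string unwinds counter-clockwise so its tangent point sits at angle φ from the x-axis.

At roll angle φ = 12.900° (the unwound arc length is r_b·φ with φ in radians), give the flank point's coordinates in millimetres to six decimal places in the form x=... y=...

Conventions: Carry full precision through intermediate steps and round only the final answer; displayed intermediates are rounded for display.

x=125.165130 y=0.462195

recognized (one wheel, involute flank): single-mesh tooth geometry, m = 4.142, N = 61
pitch radius r_p = m·N/2 = 4.142·61/2 = 126.331000
base radius r_b = r_p·cos α = 126.331000·cos 14.854° = 122.109297
roll angle φ = 12.900° = 0.22514747 rad
x = r_b·(cos φ + φ·sin φ) = 125.165130
y = r_b·(sin φ − φ·cos φ) = 0.462195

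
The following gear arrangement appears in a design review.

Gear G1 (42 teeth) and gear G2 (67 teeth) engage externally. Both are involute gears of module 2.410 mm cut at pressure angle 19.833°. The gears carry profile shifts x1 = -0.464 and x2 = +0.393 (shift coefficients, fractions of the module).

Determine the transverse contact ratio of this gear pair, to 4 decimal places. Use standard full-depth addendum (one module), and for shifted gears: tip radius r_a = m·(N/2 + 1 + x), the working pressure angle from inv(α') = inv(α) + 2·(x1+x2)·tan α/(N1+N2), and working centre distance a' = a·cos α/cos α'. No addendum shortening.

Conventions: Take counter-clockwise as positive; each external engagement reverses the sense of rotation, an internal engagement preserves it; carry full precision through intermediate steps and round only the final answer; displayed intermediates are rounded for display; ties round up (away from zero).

1.7864

topology: single-mesh involute geometry — m = 2.410, 42T/67T pair
base radii: r_b1 = 47.608094, r_b2 = 75.946245
tip radii: r_a1 = 51.901760, r_a2 = 84.092130
inv(α') = inv(19.833°) + 2·(-0.464+0.393)·tan α/(42+67) = 0.01405188  ⇒  α' = 19.62366°
a' = a·cos α / cos α' = 131.3450·cos 19.833°/cos 19.62366° = 131.173020
action lengths: √(r_a1²−r_b1²) = 20.670319, √(r_a2²−r_b2²) = 36.106152
base pitch p_b = π·m·cos α = 7.122154
CR = (20.670319 + 36.106152 − 131.173020·sin 19.62366°)/7.122154 = 1.786432
contact ratio ≈ 1.7864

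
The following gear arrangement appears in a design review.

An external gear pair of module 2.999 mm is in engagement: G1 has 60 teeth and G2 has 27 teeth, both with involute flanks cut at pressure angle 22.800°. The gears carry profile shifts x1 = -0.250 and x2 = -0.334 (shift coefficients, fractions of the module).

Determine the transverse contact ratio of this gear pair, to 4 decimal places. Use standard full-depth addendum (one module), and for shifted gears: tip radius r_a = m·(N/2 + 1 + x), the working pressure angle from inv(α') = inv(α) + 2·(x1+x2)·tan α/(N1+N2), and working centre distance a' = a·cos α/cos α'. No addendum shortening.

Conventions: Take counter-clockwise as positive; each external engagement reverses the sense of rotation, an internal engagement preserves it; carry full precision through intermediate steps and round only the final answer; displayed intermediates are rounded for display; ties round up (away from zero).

topology: single-mesh involute geometry — m = 2.999, 60T/27T pair
base radii: r_b1 = 82.940028, r_b2 = 37.323012
tip radii: r_a1 = 92.219250, r_a2 = 42.483834
inv(α') = inv(22.800°) + 2·(-0.250-0.334)·tan α/(60+27) = 0.01678275  ⇒  α' = 20.77888°
a' = a·cos α / cos α' = 130.4565·cos 22.800°/cos 20.77888° = 128.629556
action lengths: √(r_a1²−r_b1²) = 40.315529, √(r_a2²−r_b2²) = 20.294553
base pitch p_b = π·m·cos α = 8.685459
CR = (40.315529 + 20.294553 − 128.629556·sin 20.77888°)/8.685459 = 1.724394
contact ratio ≈ 1.7244

1.7244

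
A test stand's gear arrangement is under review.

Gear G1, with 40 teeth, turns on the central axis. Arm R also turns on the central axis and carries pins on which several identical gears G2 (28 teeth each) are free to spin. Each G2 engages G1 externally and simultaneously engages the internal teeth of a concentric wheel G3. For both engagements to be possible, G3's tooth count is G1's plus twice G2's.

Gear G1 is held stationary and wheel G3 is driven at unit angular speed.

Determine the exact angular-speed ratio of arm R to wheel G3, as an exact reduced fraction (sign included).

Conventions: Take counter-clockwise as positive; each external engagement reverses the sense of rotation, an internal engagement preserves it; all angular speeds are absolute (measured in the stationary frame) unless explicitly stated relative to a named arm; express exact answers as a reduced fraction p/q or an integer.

recognized (axles ride arm R): planetary set, 40/28/96 teeth
ring teeth: 40 + 2·28 = 96
40(ω_sun−ω_arm) = −96(ω_ring−ω_arm),  ω_sun = 0, ω_ring = 1
40(0−ω_arm) = −96(1−ω_arm)  ⇒  136·ω_arm = 96  ⇒  ω_arm = 12/17
ω_out/ω_in = 12/17

12/17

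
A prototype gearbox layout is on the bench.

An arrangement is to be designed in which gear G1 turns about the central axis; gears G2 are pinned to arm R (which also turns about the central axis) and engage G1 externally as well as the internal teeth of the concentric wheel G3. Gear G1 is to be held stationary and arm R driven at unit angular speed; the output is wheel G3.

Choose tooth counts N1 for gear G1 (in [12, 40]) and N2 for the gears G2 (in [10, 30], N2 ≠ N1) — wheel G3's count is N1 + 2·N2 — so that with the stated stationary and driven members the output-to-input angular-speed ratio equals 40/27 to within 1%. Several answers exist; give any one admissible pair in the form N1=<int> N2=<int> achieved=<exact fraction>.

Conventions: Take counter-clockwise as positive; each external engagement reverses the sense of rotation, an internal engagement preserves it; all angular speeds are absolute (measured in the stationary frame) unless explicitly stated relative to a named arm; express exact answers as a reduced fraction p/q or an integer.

N1=26 N2=14 achieved=40/27

topology: planetary set — design target 40/27, arm = carrier (Willis)
Willis with ω_sun = 0: ω_ring/ω_arm = (N1+N3)/N3; set equal to 40/27  ⇒  N3/N1 = 1/(40/27 − 1) = 27/13
N3 = N1 + 2·N2  ⇒  N2/N1 = (N3/N1 − 1)/2 = (27/13 − 1)/2 = 7/13
smallest multiple with N1 ≥ 12 and N2 ≥ 10: k = 2  ⇒  N1 = 2·13 = 26, N2 = 2·7 = 14 (N1 ≤ 40, N2 ≤ 30, N2 ≠ N1 ✓), N3 = 26 + 2·14 = 54
check: (N1+N3)/N3 with N1 = 26, N3 = 54 gives 40/27; |achieved − target| = 0 ≤ 2/135 ✓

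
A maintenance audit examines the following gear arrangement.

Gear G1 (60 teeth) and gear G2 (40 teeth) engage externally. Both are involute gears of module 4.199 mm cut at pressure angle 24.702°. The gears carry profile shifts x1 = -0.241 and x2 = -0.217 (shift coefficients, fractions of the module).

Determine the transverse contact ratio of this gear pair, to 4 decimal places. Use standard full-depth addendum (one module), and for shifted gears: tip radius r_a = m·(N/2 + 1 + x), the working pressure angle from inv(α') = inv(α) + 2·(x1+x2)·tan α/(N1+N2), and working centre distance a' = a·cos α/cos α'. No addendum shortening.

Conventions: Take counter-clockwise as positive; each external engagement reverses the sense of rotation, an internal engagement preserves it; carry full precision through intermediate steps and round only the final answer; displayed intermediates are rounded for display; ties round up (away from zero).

topology: single-mesh involute geometry — m = 4.199, 60T/40T pair
base radii: r_b1 = 114.442938, r_b2 = 76.295292
tip radii: r_a1 = 129.157041, r_a2 = 87.267817
inv(α') = inv(24.702°) + 2·(-0.241-0.217)·tan α/(60+40) = 0.02464615  ⇒  α' = 23.49580°
a' = a·cos α / cos α' = 209.9500·cos 24.702°/cos 23.49580° = 207.982181
action lengths: √(r_a1²−r_b1²) = 59.869485, √(r_a2²−r_b2²) = 42.363904
base pitch p_b = π·m·cos α = 11.984436
CR = (59.869485 + 42.363904 − 207.982181·sin 23.49580°)/11.984436 = 1.611645
contact ratio ≈ 1.6116

1.6116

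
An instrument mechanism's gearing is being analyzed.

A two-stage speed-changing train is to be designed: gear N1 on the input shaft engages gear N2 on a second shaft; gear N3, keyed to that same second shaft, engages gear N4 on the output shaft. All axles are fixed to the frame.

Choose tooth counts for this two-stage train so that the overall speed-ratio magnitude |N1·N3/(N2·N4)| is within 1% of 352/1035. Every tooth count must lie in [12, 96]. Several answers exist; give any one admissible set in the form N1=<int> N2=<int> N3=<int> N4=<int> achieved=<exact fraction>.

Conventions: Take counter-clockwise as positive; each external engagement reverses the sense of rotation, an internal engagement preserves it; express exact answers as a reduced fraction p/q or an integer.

class = fixed-axis compound train [2-stage, 352/1035 wanted]
target = 352/1035 in lowest terms: an exact hit needs N1·N3 = k·352 and N2·N4 = k·1035 for one integer k, every count in [12, 96]; additionally prefer no 1:1 stage (N1 ≠ N2, N3 ≠ N4)
k = 1: N1·N3 = 352 = 16·22, N2·N4 = 1035 = 15·69
achieved = 16·22/(15·69) = 352/1035; |achieved − target| = 0 ≤ 88/25875 ✓

N1=16 N2=15 N3=22 N4=69 achieved=352/1035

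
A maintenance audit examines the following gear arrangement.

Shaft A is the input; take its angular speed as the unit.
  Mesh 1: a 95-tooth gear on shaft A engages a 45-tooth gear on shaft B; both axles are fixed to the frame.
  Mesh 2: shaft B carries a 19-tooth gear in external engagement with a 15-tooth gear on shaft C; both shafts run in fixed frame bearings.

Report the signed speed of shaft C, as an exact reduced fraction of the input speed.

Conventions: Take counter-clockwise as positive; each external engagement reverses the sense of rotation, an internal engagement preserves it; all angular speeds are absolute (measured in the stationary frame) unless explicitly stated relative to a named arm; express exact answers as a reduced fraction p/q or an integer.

2-mesh fixed-axis compound train (all bearings frame-fixed)
mesh 1 [95T→45T]: |ω|/ω_in = 1×95/45 = 19/9, sense flips to −
mesh 2 [19T→15T]: |ω|/ω_in = (19/9)×19/15 = 361/135, sense flips to +
signed output speed (× input speed) = 361/135

361/135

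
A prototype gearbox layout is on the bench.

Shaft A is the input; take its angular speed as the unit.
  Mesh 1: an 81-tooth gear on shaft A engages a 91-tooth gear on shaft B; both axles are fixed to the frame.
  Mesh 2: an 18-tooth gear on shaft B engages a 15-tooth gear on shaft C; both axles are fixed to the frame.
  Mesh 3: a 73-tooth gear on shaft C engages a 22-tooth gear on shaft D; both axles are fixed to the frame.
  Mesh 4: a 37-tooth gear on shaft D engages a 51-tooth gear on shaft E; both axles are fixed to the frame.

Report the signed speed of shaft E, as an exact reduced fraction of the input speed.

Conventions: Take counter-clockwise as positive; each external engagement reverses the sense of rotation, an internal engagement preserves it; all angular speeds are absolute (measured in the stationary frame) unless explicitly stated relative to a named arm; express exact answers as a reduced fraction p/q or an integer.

218781/85085

4-mesh fixed-axis compound train (all bearings frame-fixed)
mesh 1 [81T→91T]: |ω|/ω_in = 1×81/91 = 81/91, sense flips to −
mesh 2 [18T→15T]: |ω|/ω_in = (81/91)×18/15 = 486/455, sense flips to +
mesh 3 [73T→22T]: |ω|/ω_in = (486/455)×73/22 = 17739/5005, sense flips to −
mesh 4 [37T→51T]: |ω|/ω_in = (17739/5005)×37/51 = 218781/85085, sense flips to +
signed output speed (× input speed) = 218781/85085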